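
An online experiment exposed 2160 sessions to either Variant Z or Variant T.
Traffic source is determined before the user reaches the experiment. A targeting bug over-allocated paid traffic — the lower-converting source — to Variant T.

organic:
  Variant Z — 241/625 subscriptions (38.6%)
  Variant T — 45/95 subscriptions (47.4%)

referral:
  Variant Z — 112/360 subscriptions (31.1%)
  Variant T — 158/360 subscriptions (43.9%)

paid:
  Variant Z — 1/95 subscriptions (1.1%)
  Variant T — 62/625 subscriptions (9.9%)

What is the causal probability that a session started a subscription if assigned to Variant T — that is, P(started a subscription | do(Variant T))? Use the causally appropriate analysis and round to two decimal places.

Within every traffic source level Variant T has the higher rate, yet pooled Variant Z does — Simpson's reversal.
Nothing the variant does changes traffic source; the imbalance is an allocation artefact. With traffic source also predicting the outcome, the pooled figure is confounded, and the within-stratum comparison is the causal one.
Standardising Variant T to the population traffic source mix: 0.333·45/95 + 0.333·158/360 + 0.333·62/625 = 0.337.

0.34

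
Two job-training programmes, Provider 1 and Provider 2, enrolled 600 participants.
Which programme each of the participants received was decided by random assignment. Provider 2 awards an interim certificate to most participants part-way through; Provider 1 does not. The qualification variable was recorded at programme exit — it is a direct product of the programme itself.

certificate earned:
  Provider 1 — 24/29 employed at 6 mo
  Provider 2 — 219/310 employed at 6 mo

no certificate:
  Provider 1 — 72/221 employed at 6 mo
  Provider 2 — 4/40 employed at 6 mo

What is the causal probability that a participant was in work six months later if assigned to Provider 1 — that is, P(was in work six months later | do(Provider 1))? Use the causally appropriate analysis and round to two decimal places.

Because the programme influences qualification attained during the programme, qualification attained during the programme is a post-treatment mediator, not a confounder. Stratifying on it would bias the estimate; the causal effect is the crude pooled difference.
So P(outcome | do(Provider 1)) is just the pooled rate for Provider 1: 96/250 = 0.384.

0.38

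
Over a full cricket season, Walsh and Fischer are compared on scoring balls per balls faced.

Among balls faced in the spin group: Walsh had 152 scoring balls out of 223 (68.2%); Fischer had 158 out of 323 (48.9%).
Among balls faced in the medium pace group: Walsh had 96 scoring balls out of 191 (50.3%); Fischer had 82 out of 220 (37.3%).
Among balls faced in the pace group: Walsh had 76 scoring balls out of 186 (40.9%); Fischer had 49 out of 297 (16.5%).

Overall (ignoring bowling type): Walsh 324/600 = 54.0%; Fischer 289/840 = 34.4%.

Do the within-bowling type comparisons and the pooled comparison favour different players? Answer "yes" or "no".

no

Within each bowling type level (spin 68.2% vs 48.9%; medium pace 50.3% vs 37.3%; pace 40.9% vs 16.5%), Walsh has the higher rate every time. Pooled: 54.0% vs 34.4% — Walsh has the higher rate overall. They agree.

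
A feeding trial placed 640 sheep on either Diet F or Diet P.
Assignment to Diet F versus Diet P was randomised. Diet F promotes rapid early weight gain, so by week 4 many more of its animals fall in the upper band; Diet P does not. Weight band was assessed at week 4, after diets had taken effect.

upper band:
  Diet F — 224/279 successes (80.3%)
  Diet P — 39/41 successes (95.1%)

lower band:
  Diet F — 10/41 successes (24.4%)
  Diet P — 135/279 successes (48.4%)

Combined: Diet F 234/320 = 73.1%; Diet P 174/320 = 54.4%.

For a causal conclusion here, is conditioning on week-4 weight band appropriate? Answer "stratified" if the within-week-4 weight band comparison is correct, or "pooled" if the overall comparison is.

Week-4 weight band is recorded after the diet and is itself shifted by it — it sits on the causal path from diet to outcome. Conditioning on a mediator would strip out part of the effect we want; the pooled comparison gives the total causal effect.
Pooled: Diet F 73.1% vs Diet P 54.4%; Diet F is higher overall.

pooled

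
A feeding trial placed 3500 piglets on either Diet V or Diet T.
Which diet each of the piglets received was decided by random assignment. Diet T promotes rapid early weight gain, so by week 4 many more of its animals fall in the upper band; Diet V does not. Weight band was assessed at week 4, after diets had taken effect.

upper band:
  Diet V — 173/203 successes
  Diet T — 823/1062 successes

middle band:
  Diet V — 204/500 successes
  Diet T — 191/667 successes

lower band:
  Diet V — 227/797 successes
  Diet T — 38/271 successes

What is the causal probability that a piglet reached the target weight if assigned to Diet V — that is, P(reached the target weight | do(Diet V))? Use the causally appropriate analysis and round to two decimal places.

0.40

Diet V is higher inside every week-4 weight band stratum but Diet T is higher in aggregate. Whether to stratify depends on how week-4 weight band relates to the diet.
Week-4 weight band lies on the pathway diet → week-4 weight band → outcome, so adjusting for it blocks the indirect effect. For the total causal effect of diet, use the unadjusted pooled rates.
So P(outcome | do(Diet V)) is just the pooled rate for Diet V: 604/1500 = 0.403.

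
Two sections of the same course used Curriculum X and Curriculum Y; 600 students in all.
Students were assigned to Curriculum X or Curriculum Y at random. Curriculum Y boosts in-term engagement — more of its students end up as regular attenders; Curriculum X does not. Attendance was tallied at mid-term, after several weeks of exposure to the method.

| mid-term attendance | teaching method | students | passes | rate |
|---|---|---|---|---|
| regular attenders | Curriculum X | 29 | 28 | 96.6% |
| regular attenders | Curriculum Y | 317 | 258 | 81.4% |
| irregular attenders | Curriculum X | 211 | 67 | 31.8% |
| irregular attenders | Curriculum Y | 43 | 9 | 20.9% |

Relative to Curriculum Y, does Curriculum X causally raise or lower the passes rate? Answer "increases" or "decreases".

Within every mid-term attendance level Curriculum X has the higher rate, yet pooled Curriculum Y does — Simpson's reversal.
Mid-term attendance is recorded after the teaching method and is itself shifted by it — it sits on the causal path from teaching method to outcome. Conditioning on a mediator would strip out part of the effect we want; the pooled comparison gives the total causal effect.
Pooled: Curriculum X 39.6% vs Curriculum Y 74.2%; Curriculum Y is higher overall.

decreases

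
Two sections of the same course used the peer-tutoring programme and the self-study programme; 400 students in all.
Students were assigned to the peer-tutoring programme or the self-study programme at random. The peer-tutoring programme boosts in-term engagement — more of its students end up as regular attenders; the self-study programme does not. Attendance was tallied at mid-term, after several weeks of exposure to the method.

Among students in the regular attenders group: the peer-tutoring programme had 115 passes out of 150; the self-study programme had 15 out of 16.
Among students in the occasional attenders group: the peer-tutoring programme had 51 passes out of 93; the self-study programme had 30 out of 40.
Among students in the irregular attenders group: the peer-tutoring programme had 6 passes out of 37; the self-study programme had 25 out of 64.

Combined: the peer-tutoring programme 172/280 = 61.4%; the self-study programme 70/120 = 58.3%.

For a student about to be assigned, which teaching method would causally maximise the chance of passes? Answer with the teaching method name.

Because the teaching method influences mid-term attendance, mid-term attendance is a post-treatment mediator, not a confounder. Stratifying on it would bias the estimate; the causal effect is the crude pooled difference.
Pooled: the peer-tutoring programme 61.4% vs the self-study programme 58.3%; the peer-tutoring programme is higher overall.

the peer-tutoring programme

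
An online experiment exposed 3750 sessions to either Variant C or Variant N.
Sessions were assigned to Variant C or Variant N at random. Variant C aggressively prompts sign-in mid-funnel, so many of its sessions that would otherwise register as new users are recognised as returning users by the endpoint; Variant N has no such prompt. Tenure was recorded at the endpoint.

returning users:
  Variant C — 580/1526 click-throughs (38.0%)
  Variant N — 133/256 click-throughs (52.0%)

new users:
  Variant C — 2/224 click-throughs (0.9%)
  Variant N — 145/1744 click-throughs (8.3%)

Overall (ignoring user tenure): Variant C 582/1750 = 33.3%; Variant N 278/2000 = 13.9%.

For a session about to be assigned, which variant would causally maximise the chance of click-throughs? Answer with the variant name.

Variant C

User tenure lies on the pathway variant → user tenure → outcome, so adjusting for it blocks the indirect effect. For the total causal effect of variant, use the unadjusted pooled rates.
Pooled: Variant C 33.3% vs Variant N 13.9%; Variant C is higher overall.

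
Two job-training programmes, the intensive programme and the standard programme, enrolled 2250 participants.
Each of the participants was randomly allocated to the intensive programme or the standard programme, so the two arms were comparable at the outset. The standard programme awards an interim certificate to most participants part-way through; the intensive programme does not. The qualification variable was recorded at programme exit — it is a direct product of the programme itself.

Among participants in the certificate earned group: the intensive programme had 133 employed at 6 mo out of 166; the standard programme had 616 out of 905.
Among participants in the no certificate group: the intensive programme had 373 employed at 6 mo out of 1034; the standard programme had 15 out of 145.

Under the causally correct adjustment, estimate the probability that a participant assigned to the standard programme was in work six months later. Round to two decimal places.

0.60

the intensive programme is higher inside every qualification attained during the programme stratum but the standard programme is higher in aggregate. Whether to stratify depends on how qualification attained during the programme relates to the programme.
The distribution of qualification attained during the programme is itself part of what the programme does — it is an intermediate outcome. Holding it fixed would remove that part of the effect; the total effect is the pooled difference.
So P(outcome | do(the standard programme)) is just the pooled rate for the standard programme: 631/1050 = 0.601.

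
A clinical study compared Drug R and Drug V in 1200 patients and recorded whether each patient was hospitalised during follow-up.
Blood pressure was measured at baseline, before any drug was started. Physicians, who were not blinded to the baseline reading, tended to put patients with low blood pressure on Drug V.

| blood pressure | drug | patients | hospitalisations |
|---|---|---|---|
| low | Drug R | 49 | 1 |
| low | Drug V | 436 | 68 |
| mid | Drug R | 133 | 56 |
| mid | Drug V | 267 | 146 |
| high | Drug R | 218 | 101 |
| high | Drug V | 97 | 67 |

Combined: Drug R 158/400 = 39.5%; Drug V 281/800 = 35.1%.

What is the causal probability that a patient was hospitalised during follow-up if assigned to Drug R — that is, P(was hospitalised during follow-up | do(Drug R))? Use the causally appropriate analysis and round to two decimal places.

The blood pressure-specific comparison favours Drug R throughout, but the pooled figures favour Drug V. The question is whether to condition on blood pressure.
Since blood pressure is a pre-existing factor (not a product of the drug) and it affects the outcome on its own, it is a confounder. The stratified rates, not the pooled rate, identify the causal effect.
Standardising Drug R to the population blood pressure mix: 0.404·1/49 + 0.333·56/133 + 0.263·101/218 = 0.270.

0.27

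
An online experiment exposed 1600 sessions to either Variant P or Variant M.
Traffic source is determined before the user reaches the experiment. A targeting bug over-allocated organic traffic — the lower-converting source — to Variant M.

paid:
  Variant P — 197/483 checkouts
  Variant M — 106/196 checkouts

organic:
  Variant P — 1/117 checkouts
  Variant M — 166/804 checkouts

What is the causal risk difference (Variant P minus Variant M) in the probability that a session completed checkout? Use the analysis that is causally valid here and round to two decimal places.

Traffic source differs across variants for reasons unrelated to any effect of the variant itself, and it separately predicts the outcome — a classic confounder. We must compare within traffic source levels.
Adjusting over the population distribution of traffic source: 0.424·(0.408−0.541) + 0.576·(0.009−0.206) = -0.170.

-0.17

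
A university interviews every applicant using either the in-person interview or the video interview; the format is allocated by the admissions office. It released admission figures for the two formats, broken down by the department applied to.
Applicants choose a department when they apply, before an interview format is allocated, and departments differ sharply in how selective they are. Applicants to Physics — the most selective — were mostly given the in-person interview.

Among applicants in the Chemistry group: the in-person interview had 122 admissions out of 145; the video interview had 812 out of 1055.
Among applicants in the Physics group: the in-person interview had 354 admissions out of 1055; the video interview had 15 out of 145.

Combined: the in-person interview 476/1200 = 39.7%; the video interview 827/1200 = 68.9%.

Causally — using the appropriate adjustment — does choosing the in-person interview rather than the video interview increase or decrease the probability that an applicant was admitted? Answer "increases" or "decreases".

increases

the in-person interview is higher inside every department stratum but the video interview is higher in aggregate. Whether to stratify depends on how department relates to the interview format.
Department differs across interview formats for reasons unrelated to any effect of the interview format itself, and it separately predicts the outcome — a classic confounder. We must compare within department levels.
Within each level — Chemistry: 84.1% vs 77.0%; Physics: 33.6% vs 10.3% — the in-person interview is higher every time.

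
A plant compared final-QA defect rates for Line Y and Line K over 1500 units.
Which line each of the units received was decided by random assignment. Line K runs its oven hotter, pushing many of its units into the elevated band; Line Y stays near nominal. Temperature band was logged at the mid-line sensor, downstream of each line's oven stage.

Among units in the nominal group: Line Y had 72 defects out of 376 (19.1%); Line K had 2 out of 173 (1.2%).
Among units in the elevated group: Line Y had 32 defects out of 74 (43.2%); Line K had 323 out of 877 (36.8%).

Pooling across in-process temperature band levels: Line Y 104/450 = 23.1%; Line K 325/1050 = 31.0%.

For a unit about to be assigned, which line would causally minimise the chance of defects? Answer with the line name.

In-process temperature band here is a post-treatment variable shaped by the line; conditioning on it would introduce bias rather than remove it. The overall comparison is the causal one.
Pooled: Line Y 23.1% vs Line K 31.0%; Line Y is lower overall.

Line Y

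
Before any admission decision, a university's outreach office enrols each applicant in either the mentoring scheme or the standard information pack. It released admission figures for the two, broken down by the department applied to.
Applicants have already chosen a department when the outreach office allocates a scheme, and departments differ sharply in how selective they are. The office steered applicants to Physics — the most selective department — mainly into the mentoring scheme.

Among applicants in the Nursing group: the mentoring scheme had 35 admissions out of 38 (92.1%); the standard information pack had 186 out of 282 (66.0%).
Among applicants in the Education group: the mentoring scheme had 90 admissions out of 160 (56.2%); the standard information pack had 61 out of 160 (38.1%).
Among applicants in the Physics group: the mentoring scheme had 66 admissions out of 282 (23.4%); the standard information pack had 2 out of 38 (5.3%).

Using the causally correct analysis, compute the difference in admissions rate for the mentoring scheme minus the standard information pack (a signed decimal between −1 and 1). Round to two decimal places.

Department is set before the outreach scheme has any effect — it is not caused by the outreach scheme — and it independently drives the outcome. That makes it a confounder, so the causal comparison is within department levels.
Adjusting over the population distribution of department: 0.333·(0.921−0.660) + 0.333·(0.562−0.381) + 0.333·(0.234−0.053) = +0.208.

+0.21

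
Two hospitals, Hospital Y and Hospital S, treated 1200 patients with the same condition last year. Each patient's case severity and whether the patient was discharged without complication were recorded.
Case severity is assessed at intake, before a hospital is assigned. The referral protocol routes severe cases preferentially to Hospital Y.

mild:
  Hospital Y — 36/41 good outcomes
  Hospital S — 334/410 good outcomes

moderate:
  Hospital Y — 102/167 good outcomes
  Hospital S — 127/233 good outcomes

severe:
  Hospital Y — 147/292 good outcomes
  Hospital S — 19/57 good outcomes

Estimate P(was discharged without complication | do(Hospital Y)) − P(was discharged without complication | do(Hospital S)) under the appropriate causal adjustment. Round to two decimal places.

The case severity-specific comparison favours Hospital Y throughout, but the pooled figures favour Hospital S. The question is whether to condition on case severity.
Here case severity is a common cause — it drives both which hospital a case falls under and the outcome. The crude comparison mixes populations; the stratum-specific rates are the causally relevant ones.
Adjusting over the population distribution of case severity: 0.376·(0.878−0.815) + 0.333·(0.611−0.545) + 0.291·(0.503−0.333) = +0.095.

+0.10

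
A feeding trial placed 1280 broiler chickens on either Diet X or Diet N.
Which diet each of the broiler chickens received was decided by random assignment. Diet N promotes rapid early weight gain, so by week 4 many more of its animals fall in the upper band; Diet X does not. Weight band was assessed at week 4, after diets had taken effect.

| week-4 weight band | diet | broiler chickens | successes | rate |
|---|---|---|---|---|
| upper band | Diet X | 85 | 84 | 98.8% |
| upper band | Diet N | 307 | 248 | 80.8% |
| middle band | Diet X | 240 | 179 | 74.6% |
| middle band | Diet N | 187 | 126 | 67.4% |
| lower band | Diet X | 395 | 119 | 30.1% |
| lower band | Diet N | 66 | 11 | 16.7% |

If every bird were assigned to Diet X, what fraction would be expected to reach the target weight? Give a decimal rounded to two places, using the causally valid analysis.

Week-4 weight band here is a post-treatment variable shaped by the diet; conditioning on it would introduce bias rather than remove it. The overall comparison is the causal one.
So P(outcome | do(Diet X)) is just the pooled rate for Diet X: 382/720 = 0.531.

0.53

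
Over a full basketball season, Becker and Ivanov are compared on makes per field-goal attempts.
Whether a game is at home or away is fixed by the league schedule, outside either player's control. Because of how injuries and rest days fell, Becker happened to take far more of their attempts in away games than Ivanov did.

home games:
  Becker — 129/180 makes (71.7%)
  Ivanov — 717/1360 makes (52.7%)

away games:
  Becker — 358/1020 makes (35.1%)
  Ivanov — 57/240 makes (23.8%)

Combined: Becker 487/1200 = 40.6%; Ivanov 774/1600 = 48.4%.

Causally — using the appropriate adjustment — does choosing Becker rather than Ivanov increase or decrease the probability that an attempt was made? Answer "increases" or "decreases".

Here game venue is a common cause — it drives both which player a case falls under and the outcome. The crude comparison mixes populations; the stratum-specific rates are the causally relevant ones.
Within each level — home games: 71.7% vs 52.7%; away games: 35.1% vs 23.8% — Becker is higher every time.

increases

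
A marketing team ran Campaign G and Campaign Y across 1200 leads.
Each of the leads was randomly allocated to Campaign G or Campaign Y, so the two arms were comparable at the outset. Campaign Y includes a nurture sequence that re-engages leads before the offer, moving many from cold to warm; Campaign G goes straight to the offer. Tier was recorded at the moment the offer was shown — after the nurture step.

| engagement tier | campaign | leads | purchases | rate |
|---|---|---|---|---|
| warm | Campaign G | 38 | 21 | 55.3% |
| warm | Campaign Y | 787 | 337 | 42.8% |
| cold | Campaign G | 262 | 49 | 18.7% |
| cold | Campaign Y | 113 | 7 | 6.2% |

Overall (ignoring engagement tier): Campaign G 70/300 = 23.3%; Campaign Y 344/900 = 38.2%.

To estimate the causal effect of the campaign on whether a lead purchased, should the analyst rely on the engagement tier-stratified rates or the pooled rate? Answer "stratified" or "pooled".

Because the campaign influences engagement tier, engagement tier is a post-treatment mediator, not a confounder. Stratifying on it would bias the estimate; the causal effect is the crude pooled difference.
Pooled: Campaign G 23.3% vs Campaign Y 38.2%; Campaign Y is higher overall.

pooled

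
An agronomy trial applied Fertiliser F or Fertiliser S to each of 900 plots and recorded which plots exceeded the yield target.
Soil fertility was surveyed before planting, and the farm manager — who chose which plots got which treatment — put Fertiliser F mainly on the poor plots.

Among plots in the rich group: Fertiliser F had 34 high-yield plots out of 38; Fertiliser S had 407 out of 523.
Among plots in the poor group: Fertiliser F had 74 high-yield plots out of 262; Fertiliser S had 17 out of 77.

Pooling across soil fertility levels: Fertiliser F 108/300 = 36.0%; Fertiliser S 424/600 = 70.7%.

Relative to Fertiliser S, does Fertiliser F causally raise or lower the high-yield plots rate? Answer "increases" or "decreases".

increases

Since soil fertility is a pre-existing factor (not a product of the fertiliser) and it affects the outcome on its own, it is a confounder. The stratified rates, not the pooled rate, identify the causal effect.
Within each level — rich: 89.5% vs 77.8%; poor: 28.2% vs 22.1% — Fertiliser F is higher every time.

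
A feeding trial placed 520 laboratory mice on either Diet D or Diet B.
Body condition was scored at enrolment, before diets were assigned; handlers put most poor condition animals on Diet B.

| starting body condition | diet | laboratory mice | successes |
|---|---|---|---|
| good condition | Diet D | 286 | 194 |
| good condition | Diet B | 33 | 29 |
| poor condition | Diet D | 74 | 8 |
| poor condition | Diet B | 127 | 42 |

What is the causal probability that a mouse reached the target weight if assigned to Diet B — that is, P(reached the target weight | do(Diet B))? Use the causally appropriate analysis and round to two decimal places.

Within every starting body condition level Diet B has the higher rate, yet pooled Diet D does — Simpson's reversal.
Starting body condition satisfies the back-door criterion: it is not a descendant of the diet, and it blocks the spurious path from diet to outcome. Adjusting for it (i.e., using the within-starting body condition rates) gives the causal effect.
Standardising Diet B to the population starting body condition mix: 0.613·29/33 + 0.387·42/127 = 0.667.

0.67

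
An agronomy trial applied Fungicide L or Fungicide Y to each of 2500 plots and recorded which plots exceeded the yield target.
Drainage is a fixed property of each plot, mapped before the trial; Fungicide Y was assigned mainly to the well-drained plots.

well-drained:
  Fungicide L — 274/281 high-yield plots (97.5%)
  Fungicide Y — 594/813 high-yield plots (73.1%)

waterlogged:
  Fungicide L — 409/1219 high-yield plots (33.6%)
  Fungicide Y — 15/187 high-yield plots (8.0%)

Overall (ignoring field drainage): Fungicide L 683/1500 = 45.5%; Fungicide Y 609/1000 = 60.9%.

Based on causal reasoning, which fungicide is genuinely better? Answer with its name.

Fungicide L

The stratified and pooled comparisons disagree (Fungicide L wins within each field drainage; Fungicide Y wins overall), so the answer turns on the causal role of field drainage.
Here field drainage is a common cause — it drives both which fungicide a case falls under and the outcome. The crude comparison mixes populations; the stratum-specific rates are the causally relevant ones.
Within each level — well-drained: 97.5% vs 73.1%; waterlogged: 33.6% vs 8.0% — Fungicide L is higher every time.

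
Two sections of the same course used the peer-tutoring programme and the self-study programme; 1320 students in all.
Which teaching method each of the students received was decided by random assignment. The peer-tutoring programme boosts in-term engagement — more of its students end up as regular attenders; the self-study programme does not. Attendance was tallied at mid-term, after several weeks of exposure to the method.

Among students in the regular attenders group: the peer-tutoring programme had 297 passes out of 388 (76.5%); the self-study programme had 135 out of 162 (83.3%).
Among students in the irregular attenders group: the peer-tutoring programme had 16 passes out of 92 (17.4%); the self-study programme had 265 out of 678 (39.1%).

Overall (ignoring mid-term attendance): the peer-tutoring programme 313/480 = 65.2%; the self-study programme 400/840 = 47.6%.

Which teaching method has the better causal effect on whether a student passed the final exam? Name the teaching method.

Mid-term attendance lies on the pathway teaching method → mid-term attendance → outcome, so adjusting for it blocks the indirect effect. For the total causal effect of teaching method, use the unadjusted pooled rates.
Pooled: the peer-tutoring programme 65.2% vs the self-study programme 47.6%; the peer-tutoring programme is higher overall.

the peer-tutoring programme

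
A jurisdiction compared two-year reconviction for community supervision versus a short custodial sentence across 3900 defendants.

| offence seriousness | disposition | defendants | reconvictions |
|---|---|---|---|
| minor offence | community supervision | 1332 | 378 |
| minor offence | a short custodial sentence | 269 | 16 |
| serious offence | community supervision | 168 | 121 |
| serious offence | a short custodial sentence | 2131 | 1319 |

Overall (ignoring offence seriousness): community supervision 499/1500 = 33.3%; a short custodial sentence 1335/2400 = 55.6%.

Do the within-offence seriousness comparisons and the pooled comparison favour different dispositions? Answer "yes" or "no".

yes

Within each offence seriousness level (minor offence 28.4% vs 5.9%; serious offence 72.0% vs 61.9%), a short custodial sentence has the lower rate every time. Pooled: 33.3% vs 55.6% — community supervision has the lower rate overall. The two comparisons disagree.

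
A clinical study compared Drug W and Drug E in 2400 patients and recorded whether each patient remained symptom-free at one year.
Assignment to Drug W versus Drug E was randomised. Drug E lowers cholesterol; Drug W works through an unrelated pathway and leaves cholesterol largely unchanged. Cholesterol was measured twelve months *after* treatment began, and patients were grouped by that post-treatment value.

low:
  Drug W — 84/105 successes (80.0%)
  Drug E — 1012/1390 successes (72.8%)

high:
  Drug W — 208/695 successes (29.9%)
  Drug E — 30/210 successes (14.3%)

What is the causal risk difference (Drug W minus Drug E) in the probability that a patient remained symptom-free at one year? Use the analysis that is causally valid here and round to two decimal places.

-0.29

Cholesterol is downstream of the drug. One should not condition on a consequence of treatment, so the overall rates are the right comparison.
The causal difference is the pooled difference: 0.365 − 0.651 = -0.286.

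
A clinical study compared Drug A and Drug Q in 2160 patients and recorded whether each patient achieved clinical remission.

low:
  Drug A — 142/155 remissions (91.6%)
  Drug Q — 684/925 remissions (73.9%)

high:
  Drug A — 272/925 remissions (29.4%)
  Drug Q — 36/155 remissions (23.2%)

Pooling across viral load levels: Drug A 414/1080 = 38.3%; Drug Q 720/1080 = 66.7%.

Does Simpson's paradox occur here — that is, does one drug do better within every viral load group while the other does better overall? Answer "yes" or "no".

yes

Within each viral load level (low 91.6% vs 73.9%; high 29.4% vs 23.2%), Drug A has the higher rate every time. Pooled: 38.3% vs 66.7% — Drug Q has the higher rate overall. The two comparisons disagree.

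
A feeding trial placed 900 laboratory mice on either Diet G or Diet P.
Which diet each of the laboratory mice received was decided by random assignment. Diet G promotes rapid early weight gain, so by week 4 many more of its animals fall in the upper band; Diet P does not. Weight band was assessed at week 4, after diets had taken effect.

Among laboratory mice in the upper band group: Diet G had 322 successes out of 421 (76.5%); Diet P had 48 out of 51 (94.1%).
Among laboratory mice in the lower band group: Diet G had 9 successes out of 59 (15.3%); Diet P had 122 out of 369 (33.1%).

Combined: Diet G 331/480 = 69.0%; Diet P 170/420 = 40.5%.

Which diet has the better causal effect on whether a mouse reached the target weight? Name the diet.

Week-4 weight band here is a post-treatment variable shaped by the diet; conditioning on it would introduce bias rather than remove it. The overall comparison is the causal one.
Pooled: Diet G 69.0% vs Diet P 40.5%; Diet G is higher overall.

Diet G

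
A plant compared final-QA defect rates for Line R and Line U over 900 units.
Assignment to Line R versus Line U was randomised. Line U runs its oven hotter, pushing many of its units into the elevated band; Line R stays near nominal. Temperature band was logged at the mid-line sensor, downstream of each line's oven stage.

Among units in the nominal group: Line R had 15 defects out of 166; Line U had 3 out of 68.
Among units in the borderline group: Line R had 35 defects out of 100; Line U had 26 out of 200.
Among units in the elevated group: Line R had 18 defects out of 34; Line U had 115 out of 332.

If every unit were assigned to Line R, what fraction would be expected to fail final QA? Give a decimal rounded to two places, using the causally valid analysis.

0.23

In-process temperature band lies on the pathway line → in-process temperature band → outcome, so adjusting for it blocks the indirect effect. For the total causal effect of line, use the unadjusted pooled rates.
So P(outcome | do(Line R)) is just the pooled rate for Line R: 68/300 = 0.227.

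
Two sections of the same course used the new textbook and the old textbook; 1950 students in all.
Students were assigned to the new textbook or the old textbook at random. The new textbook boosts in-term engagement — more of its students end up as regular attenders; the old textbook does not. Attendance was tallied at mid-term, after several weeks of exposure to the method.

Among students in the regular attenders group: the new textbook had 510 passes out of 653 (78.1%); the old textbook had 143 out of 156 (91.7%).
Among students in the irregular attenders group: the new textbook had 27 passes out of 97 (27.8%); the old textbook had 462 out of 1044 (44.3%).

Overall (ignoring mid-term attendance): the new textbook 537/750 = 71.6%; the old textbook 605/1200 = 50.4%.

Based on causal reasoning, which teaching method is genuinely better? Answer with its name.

The stratified and pooled comparisons disagree (the old textbook wins within each mid-term attendance; the new textbook wins overall), so the answer turns on the causal role of mid-term attendance.
Because the teaching method influences mid-term attendance, mid-term attendance is a post-treatment mediator, not a confounder. Stratifying on it would bias the estimate; the causal effect is the crude pooled difference.
Pooled: the new textbook 71.6% vs the old textbook 50.4%; the new textbook is higher overall.

the new textbook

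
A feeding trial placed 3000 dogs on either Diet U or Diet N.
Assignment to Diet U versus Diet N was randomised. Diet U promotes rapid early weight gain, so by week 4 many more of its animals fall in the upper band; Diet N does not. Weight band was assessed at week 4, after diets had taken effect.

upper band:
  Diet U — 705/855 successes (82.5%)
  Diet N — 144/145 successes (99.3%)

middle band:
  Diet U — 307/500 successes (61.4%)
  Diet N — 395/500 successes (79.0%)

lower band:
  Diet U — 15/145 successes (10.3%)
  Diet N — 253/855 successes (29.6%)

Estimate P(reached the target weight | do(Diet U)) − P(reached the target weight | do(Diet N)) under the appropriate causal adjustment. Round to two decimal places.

Week-4 weight band here is a post-treatment variable shaped by the diet; conditioning on it would introduce bias rather than remove it. The overall comparison is the causal one.
The causal difference is the pooled difference: 0.685 − 0.528 = +0.157.

+0.16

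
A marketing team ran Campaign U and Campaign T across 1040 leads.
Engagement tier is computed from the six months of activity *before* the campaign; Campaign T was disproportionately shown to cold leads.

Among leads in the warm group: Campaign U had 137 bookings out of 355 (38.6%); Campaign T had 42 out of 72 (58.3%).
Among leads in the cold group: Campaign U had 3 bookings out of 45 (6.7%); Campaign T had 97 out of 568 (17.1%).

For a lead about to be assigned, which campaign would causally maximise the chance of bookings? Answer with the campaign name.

Since engagement tier is a pre-existing factor (not a product of the campaign) and it affects the outcome on its own, it is a confounder. The stratified rates, not the pooled rate, identify the causal effect.
Within each level — warm: 38.6% vs 58.3%; cold: 6.7% vs 17.1% — Campaign T is higher every time.

Campaign T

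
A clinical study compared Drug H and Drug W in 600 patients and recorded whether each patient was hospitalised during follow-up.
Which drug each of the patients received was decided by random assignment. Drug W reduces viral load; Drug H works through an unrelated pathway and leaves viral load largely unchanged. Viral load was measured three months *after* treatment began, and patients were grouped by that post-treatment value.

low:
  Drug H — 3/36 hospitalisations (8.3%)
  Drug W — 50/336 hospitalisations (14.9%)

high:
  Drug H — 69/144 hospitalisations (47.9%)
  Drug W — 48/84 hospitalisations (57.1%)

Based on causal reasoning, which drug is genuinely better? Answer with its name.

Drug W

Drug H is lower inside every viral load stratum but Drug W is lower in aggregate. Whether to stratify depends on how viral load relates to the drug.
Viral load here is a post-treatment variable shaped by the drug; conditioning on it would introduce bias rather than remove it. The overall comparison is the causal one.
Pooled: Drug H 40.0% vs Drug W 23.3%; Drug W is lower overall.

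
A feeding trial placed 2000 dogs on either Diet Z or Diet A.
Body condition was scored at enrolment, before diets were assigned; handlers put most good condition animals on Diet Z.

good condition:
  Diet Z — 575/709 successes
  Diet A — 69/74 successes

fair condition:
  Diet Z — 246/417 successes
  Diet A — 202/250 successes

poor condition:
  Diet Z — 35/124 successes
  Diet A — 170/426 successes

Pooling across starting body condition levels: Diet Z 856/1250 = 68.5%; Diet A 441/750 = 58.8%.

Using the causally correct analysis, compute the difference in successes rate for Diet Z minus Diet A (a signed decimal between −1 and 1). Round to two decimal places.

The stratified and pooled comparisons disagree (Diet A wins within each starting body condition; Diet Z wins overall), so the answer turns on the causal role of starting body condition.
Starting body condition differs across diets for reasons unrelated to any effect of the diet itself, and it separately predicts the outcome — a classic confounder. We must compare within starting body condition levels.
Adjusting over the population distribution of starting body condition: 0.392·(0.811−0.932) + 0.334·(0.590−0.808) + 0.275·(0.282−0.399) = -0.152.

-0.15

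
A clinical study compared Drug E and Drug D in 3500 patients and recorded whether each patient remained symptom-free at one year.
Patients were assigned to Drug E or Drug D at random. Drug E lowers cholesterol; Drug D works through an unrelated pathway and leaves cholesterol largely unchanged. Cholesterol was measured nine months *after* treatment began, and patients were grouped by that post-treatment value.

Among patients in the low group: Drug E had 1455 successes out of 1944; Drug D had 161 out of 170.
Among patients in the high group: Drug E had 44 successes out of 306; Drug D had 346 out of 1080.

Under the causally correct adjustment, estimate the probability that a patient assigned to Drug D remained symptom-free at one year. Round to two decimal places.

Cholesterol lies on the pathway drug → cholesterol → outcome, so adjusting for it blocks the indirect effect. For the total causal effect of drug, use the unadjusted pooled rates.
So P(outcome | do(Drug D)) is just the pooled rate for Drug D: 507/1250 = 0.406.

0.41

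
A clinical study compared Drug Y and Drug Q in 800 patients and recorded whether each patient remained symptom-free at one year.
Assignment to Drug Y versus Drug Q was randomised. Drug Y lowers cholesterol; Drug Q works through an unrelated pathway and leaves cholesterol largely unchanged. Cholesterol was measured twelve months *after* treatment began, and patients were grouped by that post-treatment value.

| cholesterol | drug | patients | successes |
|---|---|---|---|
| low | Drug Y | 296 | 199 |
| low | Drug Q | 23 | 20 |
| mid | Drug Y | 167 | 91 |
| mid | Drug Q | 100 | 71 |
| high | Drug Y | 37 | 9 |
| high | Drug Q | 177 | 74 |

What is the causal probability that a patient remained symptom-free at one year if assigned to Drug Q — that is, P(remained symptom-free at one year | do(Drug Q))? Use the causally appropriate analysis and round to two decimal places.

0.55

Cholesterol lies on the pathway drug → cholesterol → outcome, so adjusting for it blocks the indirect effect. For the total causal effect of drug, use the unadjusted pooled rates.
So P(outcome | do(Drug Q)) is just the pooled rate for Drug Q: 165/300 = 0.550.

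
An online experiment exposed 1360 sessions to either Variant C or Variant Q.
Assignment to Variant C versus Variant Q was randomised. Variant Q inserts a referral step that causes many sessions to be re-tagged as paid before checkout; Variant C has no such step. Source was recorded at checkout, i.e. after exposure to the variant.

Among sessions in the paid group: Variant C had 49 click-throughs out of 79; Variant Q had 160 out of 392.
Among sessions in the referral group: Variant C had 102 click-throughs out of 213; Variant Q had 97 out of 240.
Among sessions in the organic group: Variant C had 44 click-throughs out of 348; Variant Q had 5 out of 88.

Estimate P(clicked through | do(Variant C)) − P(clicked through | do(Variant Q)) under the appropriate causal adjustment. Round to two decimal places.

Within every traffic source level Variant C has the higher rate, yet pooled Variant Q does — Simpson's reversal.
Traffic source lies on the pathway variant → traffic source → outcome, so adjusting for it blocks the indirect effect. For the total causal effect of variant, use the unadjusted pooled rates.
The causal difference is the pooled difference: 0.305 − 0.364 = -0.059.

-0.06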